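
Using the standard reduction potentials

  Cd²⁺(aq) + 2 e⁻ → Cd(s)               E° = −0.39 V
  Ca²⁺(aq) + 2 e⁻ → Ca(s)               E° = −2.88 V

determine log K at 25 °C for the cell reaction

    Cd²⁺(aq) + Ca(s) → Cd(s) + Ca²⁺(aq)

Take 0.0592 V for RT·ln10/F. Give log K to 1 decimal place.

log K = 84.1

The Cd²⁺/Cd couple is reduced (cathode); E°cell = −0.39 − (−2.88) = +2.49 V with n = 2.
At equilibrium E = 0, so log K = nE°cell / 0.0592 = (2)(+2.49) / 0.0592 = 84.1.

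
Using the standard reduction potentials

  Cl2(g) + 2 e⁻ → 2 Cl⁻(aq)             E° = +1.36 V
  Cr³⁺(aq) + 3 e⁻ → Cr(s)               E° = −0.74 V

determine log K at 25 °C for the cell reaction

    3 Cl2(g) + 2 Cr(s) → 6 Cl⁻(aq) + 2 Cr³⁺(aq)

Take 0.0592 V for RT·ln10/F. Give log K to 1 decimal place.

The Cl₂/Cl⁻ couple is reduced (cathode); E°cell = +1.36 − (−0.74) = +2.10 V with n = 6.
At equilibrium E = 0, so log K = nE°cell / 0.0592 = (6)(+2.10) / 0.0592 = 212.8.

log K = 212.8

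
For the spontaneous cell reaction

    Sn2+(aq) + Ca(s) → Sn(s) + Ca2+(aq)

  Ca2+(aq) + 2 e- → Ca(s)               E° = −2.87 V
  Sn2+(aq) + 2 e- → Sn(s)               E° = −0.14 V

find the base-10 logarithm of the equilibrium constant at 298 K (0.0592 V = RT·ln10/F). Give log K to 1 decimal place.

log K = 92.2

The Sn²⁺/Sn couple is reduced (cathode); E°cell = −0.14 − (−2.87) = +2.73 V with n = 2.
At equilibrium E = 0, so log K = nE°cell / 0.0592 = (2)(+2.73) / 0.0592 = 92.2.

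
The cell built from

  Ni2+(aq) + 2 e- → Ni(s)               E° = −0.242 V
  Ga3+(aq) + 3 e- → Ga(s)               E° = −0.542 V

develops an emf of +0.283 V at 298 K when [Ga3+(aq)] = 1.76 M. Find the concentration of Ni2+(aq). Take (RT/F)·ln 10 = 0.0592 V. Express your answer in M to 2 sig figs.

0.39 M

Ni²⁺/Ni is the cathode (higher E°); E°cell = −0.242 − (−0.542) = +0.300 V with n = 6.
Since E = E° − (0.0592/n)·log Q, log Q = n(E° − E)/0.0592 = 1.723.
The balanced reaction is 3 Ni2+(aq) + 2 Ga(s) → 3 Ni(s) + 2 Ga3+(aq), so Q = [Ga3+(aq)]^2 / [Ni2+(aq)]^3.
Substituting the known concentrations and solving, log [Ni2+(aq)] = −0.411 and [Ni2+(aq)] = 0.39 M.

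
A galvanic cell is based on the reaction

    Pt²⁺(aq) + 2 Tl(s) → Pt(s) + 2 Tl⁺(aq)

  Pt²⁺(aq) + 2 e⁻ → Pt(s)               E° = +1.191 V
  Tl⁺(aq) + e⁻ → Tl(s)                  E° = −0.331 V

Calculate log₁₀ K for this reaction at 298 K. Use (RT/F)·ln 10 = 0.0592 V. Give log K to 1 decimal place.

The Pt²⁺/Pt couple is reduced (cathode); E°cell = +1.191 − (−0.331) = +1.522 V with n = 2.
At equilibrium E = 0, so log K = nE°cell / 0.0592 = (2)(+1.522) / 0.0592 = 51.4.

log K = 51.4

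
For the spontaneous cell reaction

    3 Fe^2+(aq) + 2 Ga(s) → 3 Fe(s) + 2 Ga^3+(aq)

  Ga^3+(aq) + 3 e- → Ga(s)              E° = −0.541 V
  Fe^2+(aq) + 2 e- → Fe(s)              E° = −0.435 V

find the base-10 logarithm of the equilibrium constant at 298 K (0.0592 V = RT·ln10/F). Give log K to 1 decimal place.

log K = 10.7

The Fe²⁺/Fe couple is reduced (cathode); E°cell = −0.435 − (−0.541) = +0.106 V with n = 6.
At equilibrium E = 0, so log K = nE°cell / 0.0592 = (6)(+0.106) / 0.0592 = 10.7.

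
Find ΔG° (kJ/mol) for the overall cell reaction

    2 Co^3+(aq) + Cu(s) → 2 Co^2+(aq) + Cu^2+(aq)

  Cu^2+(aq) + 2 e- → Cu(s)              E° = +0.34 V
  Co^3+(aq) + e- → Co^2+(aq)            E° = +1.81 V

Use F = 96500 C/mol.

In the reaction as written Co^3+(aq) is reduced, so the Co³⁺/Co²⁺ couple is the cathode and Cu²⁺/Cu is the anode.
E°cell = +1.81 − (+0.34) = +1.47 V; balancing electrons gives n = 2.
ΔG° = −nFE°cell = −(2)(96500)(+1.47) J/mol = −284 kJ/mol.

−284 kJ/mol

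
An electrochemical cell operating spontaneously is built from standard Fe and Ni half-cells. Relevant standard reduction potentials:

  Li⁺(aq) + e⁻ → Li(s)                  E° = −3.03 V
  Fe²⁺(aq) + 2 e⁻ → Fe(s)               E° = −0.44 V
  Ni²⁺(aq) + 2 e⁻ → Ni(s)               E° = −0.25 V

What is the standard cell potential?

The Ni²⁺/Ni couple has the higher E°, so Ni ion is reduced (cathode) and Fe is oxidized (anode).
E°cell = E°(cathode) − E°(anode) = −0.25 − (−0.44) = +0.19 V.

+0.19 V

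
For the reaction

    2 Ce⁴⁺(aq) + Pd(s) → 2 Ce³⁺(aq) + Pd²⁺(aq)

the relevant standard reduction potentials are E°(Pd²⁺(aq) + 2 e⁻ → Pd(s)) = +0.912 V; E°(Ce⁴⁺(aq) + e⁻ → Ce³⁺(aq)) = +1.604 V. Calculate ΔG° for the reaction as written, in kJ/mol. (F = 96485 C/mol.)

In the reaction as written Ce⁴⁺(aq) is reduced, so the Ce⁴⁺/Ce³⁺ couple is the cathode and Pd²⁺/Pd is the anode.
E°cell = +1.604 − (+0.912) = +0.692 V; balancing electrons gives n = 2.
ΔG° = −nFE°cell = −(2)(96485)(+0.692) J/mol = −134 kJ/mol.

−134 kJ/mol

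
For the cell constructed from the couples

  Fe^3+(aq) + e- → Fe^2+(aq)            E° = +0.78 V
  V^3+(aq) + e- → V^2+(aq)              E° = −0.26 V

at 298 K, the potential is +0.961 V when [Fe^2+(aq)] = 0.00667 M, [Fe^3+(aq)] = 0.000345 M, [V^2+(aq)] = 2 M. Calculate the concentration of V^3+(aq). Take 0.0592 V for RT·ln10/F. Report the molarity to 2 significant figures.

2.2 M

The Fe³⁺/Fe²⁺ couple has the larger reduction potential, so it is the cathode: E°cell = +0.78 − (−0.26) = +1.04 V and n = 1.
Since E = E° − (0.0592/n)·log Q, log Q = n(E° − E)/0.0592 = 1.334.
The balanced reaction is Fe^3+(aq) + V^2+(aq) → Fe^2+(aq) + V^3+(aq), so Q = ([Fe^2+(aq)]·[V^3+(aq)]) / ([Fe^3+(aq)]·[V^2+(aq)]).
Substituting the known concentrations and solving, log [V^3+(aq)] = 0.349 and [V^3+(aq)] = 2.2 M.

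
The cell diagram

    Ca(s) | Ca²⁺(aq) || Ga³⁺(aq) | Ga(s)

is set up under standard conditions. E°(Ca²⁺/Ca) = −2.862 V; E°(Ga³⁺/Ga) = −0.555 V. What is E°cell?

By convention the left-hand electrode in cell notation is the anode (oxidation) and the right-hand electrode is the cathode (reduction).
E°cell = E°(right) − E°(left) = −0.555 − (−2.862) = +2.307 V.

+2.307 V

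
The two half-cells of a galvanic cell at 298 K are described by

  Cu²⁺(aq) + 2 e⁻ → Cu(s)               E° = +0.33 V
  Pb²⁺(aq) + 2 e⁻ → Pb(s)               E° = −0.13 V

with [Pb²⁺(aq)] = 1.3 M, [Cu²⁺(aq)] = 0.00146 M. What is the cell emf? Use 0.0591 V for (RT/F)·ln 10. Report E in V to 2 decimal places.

+0.37 V

The Cu²⁺/Cu couple has the more positive E°, so it is the cathode; Pb²⁺/Pb is the anode.
E°cell = E°cat − E°an = +0.33 − (−0.13) = +0.46 V; n = 2.
For the overall reaction Cu²⁺(aq) + Pb(s) → Cu(s) + Pb²⁺(aq), Q = [Pb²⁺(aq)] / [Cu²⁺(aq)] = 890, giving log Q = 2.950.
E = E° − (0.0591/n)·log Q = +0.46 − (0.0591/2)(2.950) = +0.37 V.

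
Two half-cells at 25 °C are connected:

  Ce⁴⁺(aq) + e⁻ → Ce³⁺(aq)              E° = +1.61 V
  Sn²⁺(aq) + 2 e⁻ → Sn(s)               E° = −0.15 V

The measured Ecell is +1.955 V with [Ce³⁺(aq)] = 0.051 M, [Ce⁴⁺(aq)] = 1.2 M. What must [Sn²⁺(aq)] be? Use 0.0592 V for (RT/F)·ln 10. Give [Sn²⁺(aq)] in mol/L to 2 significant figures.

Ce⁴⁺/Ce³⁺ is the cathode (higher E°); E°cell = +1.61 − (−0.15) = +1.76 V with n = 2.
From the Nernst equation, log Q = n(E° − E)/0.0592 = 2·(+1.76 − (+1.955))/0.0592 = −6.588.
For 2 Ce⁴⁺(aq) + Sn(s) → 2 Ce³⁺(aq) + Sn²⁺(aq), the reaction quotient is Q = ([Ce³⁺(aq)]^2·[Sn²⁺(aq)]) / [Ce⁴⁺(aq)]^2.
Solving for the unknown gives log [Sn²⁺(aq)] = −3.845, so [Sn²⁺(aq)] ≈ 0.00014 M.

0.00014 M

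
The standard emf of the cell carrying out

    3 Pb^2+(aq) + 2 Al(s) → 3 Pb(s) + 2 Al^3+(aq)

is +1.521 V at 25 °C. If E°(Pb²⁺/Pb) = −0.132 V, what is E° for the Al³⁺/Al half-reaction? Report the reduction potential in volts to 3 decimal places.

−1.653 V

In the reaction as written the Pb²⁺/Pb couple is reduced (cathode) and Al³⁺/Al is oxidized (anode), so E°cell = E°(Pb²⁺/Pb) − E°(Al³⁺/Al).
E°(Al³⁺/Al) = E°(cathode) − E°cell = −0.132 − (+1.521) = −1.653 V.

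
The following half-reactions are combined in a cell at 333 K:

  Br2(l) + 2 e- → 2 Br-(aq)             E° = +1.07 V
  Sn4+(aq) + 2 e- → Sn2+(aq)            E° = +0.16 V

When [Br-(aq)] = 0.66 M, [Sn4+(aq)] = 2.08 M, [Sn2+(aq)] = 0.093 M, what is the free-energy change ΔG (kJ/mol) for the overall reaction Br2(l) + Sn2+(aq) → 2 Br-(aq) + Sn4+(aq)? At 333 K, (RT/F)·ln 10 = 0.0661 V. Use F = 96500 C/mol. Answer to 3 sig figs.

−169 kJ/mol

With Br₂/Br⁻ reduced at the cathode, E°cell = +1.07 − (+0.16) = +0.91 V and n = 2.
The reaction quotient is ([Br-(aq)]^2·[Sn4+(aq)]) / [Sn2+(aq)] = 9.74; by Nernst, E = +0.91 − (0.0661/2)(0.989) = +0.8773 V.
Finally ΔG = −nFE = −(2)(96500 C/mol)(+0.8773 V) = −169 kJ/mol.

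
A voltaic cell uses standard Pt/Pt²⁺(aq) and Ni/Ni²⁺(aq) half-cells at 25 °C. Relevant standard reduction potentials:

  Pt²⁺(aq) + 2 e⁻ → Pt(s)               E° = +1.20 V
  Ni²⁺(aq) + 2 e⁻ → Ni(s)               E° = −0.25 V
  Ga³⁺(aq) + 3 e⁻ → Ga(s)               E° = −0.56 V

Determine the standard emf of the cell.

The Pt²⁺/Pt couple has the higher E°, so Pt ion is reduced (cathode) and Ni is oxidized (anode).
E°cell = E°(cathode) − E°(anode) = +1.20 − (−0.25) = +1.45 V.

+1.45 V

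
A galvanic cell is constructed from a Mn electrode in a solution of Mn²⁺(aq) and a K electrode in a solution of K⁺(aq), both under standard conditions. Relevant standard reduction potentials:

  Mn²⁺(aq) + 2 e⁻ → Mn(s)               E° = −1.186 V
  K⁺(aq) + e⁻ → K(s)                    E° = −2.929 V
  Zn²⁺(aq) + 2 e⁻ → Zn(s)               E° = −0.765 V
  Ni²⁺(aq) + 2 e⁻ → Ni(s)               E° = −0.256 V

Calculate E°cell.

+1.743 V

Of the two couples in this cell, the one with the more positive reduction potential is reduced at the cathode: here that is Mn²⁺/Mn (−1.186 V); K⁺/K (−2.929 V) is the anode.
E°cell = E°(cathode) − E°(anode) = −1.186 − (−2.929) = +1.743 V.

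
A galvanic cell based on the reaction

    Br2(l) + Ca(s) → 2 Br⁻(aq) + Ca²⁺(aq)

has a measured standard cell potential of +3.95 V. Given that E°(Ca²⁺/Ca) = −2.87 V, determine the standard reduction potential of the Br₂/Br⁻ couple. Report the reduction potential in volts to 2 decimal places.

+1.08 V

In the reaction as written the Br₂/Br⁻ couple is reduced (cathode) and Ca²⁺/Ca is oxidized (anode), so E°cell = E°(Br₂/Br⁻) − E°(Ca²⁺/Ca).
E°(Br₂/Br⁻) = E°cell + E°(anode) = +3.95 + (−2.87) = +1.08 V.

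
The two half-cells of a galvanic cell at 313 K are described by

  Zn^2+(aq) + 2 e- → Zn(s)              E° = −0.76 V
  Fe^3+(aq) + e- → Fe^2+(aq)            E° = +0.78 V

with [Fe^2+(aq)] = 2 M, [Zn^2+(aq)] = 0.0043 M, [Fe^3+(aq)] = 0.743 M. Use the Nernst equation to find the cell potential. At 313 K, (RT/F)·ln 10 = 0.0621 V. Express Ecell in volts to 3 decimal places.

Since E°(Fe³⁺/Fe²⁺) > E°(Zn²⁺/Zn), Fe³⁺/Fe²⁺ serves as the cathode.
The standard potential is +0.78 − (−0.76) = +1.54 V and the balanced reaction transfers n = 2 electrons.
The balanced reaction is 2 Fe^3+(aq) + Zn(s) → 2 Fe^2+(aq) + Zn^2+(aq), so Q = ([Fe^2+(aq)]^2·[Zn^2+(aq)]) / [Fe^3+(aq)]^2 = 0.0312 and log Q = −1.506.
By the Nernst equation, E = +1.54 − (0.0621/2)·(−1.506) = +1.587 V.

+1.587 V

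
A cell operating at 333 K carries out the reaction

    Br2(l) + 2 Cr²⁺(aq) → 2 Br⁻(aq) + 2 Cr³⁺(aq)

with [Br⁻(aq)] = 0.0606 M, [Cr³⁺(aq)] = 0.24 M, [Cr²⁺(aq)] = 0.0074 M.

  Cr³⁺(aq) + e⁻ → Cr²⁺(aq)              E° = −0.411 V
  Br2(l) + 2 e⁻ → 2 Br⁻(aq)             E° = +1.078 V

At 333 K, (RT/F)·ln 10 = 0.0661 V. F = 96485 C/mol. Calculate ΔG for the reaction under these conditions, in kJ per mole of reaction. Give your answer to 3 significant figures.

−284 kJ/mol

E°cell = +1.078 − (−0.411) = +1.489 V; the balanced reaction transfers n = 2 electrons.
Q = ([Br⁻(aq)]^2·[Cr³⁺(aq)]^2) / [Cr²⁺(aq)]^2 = 3.86, so log Q = 0.587 and E = +1.489 − (0.0661/2)(0.587) = +1.4696 V.
ΔG = −nFE = −(2)(96485)(+1.4696) J/mol = −284 kJ/mol.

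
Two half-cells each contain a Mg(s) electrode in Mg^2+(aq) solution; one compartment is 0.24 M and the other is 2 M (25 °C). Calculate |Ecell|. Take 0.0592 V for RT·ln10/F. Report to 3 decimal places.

For a concentration cell E°cell = 0, since both electrodes use the same couple.
The compartment with the higher Mg^2+(aq) concentration (2 M) acts as the cathode; ions are reduced there and produced at the dilute (0.24 M) anode.
With n = 2, Ecell = −(0.0592/2)·log([dilute]/[conc]) = −(0.0592/2)·log(0.24/2) = +0.027 V.

0.027 V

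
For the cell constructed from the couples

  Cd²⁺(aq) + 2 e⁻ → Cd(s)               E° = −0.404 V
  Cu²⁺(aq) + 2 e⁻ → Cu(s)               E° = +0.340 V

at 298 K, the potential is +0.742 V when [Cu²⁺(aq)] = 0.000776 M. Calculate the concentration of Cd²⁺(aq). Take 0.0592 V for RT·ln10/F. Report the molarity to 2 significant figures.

0.00091 M

Cu²⁺/Cu is the cathode (higher E°); E°cell = +0.340 − (−0.404) = +0.744 V with n = 2.
Rearranging E = E° − (0.0592/n)·log Q gives log Q = 2(+0.744 − (+0.742))/0.0592 = 0.068.
The balanced reaction is Cu²⁺(aq) + Cd(s) → Cu(s) + Cd²⁺(aq), so Q = [Cd²⁺(aq)] / [Cu²⁺(aq)].
Substituting the known concentrations and solving, log [Cd²⁺(aq)] = −3.042 and [Cd²⁺(aq)] = 0.00091 M.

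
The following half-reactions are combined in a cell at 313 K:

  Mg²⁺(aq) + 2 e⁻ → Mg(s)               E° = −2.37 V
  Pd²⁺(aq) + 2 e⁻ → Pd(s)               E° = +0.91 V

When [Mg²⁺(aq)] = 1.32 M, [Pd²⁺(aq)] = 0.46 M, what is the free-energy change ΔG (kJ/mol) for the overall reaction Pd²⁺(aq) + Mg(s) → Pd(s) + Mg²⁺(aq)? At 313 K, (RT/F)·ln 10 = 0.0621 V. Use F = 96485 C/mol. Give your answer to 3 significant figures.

−630 kJ/mol

E°cell = +0.91 − (−2.37) = +3.28 V; the balanced reaction transfers n = 2 electrons.
The reaction quotient is [Mg²⁺(aq)] / [Pd²⁺(aq)] = 2.87; by Nernst, E = +3.28 − (0.0621/2)(0.458) = +3.2658 V.
Finally ΔG = −nFE = −(2)(96485 C/mol)(+3.2658 V) = −630 kJ/mol.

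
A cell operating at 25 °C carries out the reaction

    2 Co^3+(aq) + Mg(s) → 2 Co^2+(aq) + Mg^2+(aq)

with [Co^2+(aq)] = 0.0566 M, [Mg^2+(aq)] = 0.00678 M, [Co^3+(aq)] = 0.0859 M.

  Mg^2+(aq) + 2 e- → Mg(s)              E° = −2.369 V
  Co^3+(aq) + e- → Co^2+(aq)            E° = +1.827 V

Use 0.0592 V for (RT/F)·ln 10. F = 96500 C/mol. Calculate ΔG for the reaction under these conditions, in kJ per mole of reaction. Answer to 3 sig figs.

−824 kJ/mol

E°cell = +1.827 − (−2.369) = +4.196 V; the balanced reaction transfers n = 2 electrons.
The reaction quotient is ([Co^2+(aq)]^2·[Mg^2+(aq)]) / [Co^3+(aq)]^2 = 0.00294; by Nernst, E = +4.196 − (0.0592/2)(−2.531) = +4.2709 V.
Finally ΔG = −nFE = −(2)(96500 C/mol)(+4.2709 V) = −824 kJ/mol.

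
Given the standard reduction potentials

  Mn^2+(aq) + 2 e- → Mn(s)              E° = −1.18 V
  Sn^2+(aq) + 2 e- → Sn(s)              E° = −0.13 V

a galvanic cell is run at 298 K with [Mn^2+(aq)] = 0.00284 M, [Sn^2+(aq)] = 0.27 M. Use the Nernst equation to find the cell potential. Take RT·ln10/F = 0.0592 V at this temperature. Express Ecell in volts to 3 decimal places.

+1.109 V

Since E°(Sn²⁺/Sn) > E°(Mn²⁺/Mn), Sn²⁺/Sn serves as the cathode.
E°cell = −0.13 − (−1.18) = +1.05 V, with n = 2 electrons transferred.
The balanced reaction is Sn^2+(aq) + Mn(s) → Sn(s) + Mn^2+(aq), so Q = [Mn^2+(aq)] / [Sn^2+(aq)] = 0.0105 and log Q = −1.978.
Applying E = E° − (RT ln10/nF)·log Q gives +1.05 − (0.0592/2)(−1.978) = +1.109 V.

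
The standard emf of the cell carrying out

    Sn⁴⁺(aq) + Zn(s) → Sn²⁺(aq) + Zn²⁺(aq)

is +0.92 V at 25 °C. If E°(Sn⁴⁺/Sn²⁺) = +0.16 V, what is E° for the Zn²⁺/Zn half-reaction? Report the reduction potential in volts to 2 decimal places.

−0.76 V

In the reaction as written the Sn⁴⁺/Sn²⁺ couple is reduced (cathode) and Zn²⁺/Zn is oxidized (anode), so E°cell = E°(Sn⁴⁺/Sn²⁺) − E°(Zn²⁺/Zn).
E°(Zn²⁺/Zn) = E°(cathode) − E°cell = +0.16 − (+0.92) = −0.76 V.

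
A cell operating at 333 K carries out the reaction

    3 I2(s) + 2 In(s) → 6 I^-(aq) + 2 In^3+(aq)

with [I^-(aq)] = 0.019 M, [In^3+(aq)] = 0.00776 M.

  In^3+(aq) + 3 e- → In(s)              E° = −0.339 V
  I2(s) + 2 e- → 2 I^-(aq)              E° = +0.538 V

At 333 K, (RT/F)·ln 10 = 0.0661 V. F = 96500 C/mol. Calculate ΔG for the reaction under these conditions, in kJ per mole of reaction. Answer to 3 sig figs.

The standard cell potential is +0.538 − (−0.339) = +0.877 V, with n = 6 electrons in the balanced equation.
Q = [I^-(aq)]^6·[In^3+(aq)]^2 = 2.83×10^−15, so log Q = −14.548 and E = +0.877 − (0.0661/6)(−14.548) = +1.0373 V.
Finally ΔG = −nFE = −(6)(96500 C/mol)(+1.0373 V) = −601 kJ/mol.

−601 kJ/mol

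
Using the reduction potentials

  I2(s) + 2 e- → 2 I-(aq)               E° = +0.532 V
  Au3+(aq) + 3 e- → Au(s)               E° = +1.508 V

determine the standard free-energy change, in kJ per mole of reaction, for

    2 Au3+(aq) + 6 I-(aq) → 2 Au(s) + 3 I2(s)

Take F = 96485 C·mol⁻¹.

−565 kJ/mol

In the reaction as written Au3+(aq) is reduced, so the Au³⁺/Au couple is the cathode and I₂/I⁻ is the anode.
E°cell = +1.508 − (+0.532) = +0.976 V; balancing electrons gives n = 6.
ΔG° = −nFE°cell = −(6)(96485)(+0.976) J/mol = −565 kJ/mol.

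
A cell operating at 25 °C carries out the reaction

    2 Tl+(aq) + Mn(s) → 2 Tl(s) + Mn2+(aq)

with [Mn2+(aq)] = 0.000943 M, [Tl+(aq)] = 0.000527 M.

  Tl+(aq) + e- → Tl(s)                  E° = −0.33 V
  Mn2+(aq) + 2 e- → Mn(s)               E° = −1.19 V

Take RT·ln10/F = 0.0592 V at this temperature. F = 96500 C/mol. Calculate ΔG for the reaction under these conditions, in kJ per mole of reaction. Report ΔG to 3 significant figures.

The standard cell potential is −0.33 − (−1.19) = +0.86 V, with n = 2 electrons in the balanced equation.
Here Q = [Mn2+(aq)] / [Tl+(aq)]^2 = 3.4×10^3 (log Q = 3.531), giving E = +0.86 − (0.0592/2)·(3.531) = +0.7555 V.
Finally ΔG = −nFE = −(2)(96500 C/mol)(+0.7555 V) = −146 kJ/mol.

−146 kJ/mol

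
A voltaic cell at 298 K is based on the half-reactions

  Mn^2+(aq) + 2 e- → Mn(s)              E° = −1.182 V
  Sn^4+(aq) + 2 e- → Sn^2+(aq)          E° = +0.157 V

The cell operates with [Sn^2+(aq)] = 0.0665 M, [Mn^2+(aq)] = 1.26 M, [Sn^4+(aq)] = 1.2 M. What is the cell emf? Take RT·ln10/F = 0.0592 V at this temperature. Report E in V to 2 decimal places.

Since E°(Sn⁴⁺/Sn²⁺) > E°(Mn²⁺/Mn), Sn⁴⁺/Sn²⁺ serves as the cathode.
The standard potential is +0.157 − (−1.182) = +1.339 V and the balanced reaction transfers n = 2 electrons.
The balanced reaction is Sn^4+(aq) + Mn(s) → Sn^2+(aq) + Mn^2+(aq), so Q = ([Sn^2+(aq)]·[Mn^2+(aq)]) / [Sn^4+(aq)] = 0.0698 and log Q = −1.156.
Applying E = E° − (RT ln10/nF)·log Q gives +1.339 − (0.0592/2)(−1.156) = +1.37 V.

+1.37 V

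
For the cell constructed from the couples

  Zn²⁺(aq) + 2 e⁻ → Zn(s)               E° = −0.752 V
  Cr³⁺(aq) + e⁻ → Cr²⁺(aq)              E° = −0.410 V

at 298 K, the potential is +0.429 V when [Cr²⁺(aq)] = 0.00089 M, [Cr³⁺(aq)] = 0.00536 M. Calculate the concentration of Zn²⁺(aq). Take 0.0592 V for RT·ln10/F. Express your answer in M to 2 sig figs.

With Cr³⁺/Cr²⁺ at the cathode and Zn²⁺/Zn at the anode, E°cell = −0.410 − (−0.752) = +0.342 V (n = 2).
Rearranging E = E° − (0.0592/n)·log Q gives log Q = 2(+0.342 − (+0.429))/0.0592 = −2.939.
Balancing electrons gives 2 Cr³⁺(aq) + Zn(s) → 2 Cr²⁺(aq) + Zn²⁺(aq); thus Q = ([Cr²⁺(aq)]^2·[Zn²⁺(aq)]) / [Cr³⁺(aq)]^2.
Substituting the known concentrations and solving, log [Zn²⁺(aq)] = −1.379 and [Zn²⁺(aq)] = 0.042 M.

0.042 M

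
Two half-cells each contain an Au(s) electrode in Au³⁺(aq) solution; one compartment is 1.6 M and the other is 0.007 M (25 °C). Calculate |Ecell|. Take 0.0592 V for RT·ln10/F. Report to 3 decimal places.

0.047 V

For a concentration cell E°cell = 0, since both electrodes use the same couple.
The compartment with the higher Au³⁺(aq) concentration (1.6 M) acts as the cathode; ions are reduced there and produced at the dilute (0.007 M) anode.
With n = 3, Ecell = −(0.0592/3)·log([dilute]/[conc]) = −(0.0592/3)·log(0.007/1.6) = +0.047 V.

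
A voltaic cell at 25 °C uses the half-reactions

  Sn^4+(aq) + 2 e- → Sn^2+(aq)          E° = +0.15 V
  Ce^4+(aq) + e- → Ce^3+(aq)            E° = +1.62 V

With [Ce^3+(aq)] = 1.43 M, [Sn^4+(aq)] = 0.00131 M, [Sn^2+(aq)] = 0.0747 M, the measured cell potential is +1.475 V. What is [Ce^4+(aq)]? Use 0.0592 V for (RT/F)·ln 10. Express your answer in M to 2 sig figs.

0.23 M

The Ce⁴⁺/Ce³⁺ couple has the larger reduction potential, so it is the cathode: E°cell = +1.62 − (+0.15) = +1.47 V and n = 2.
From the Nernst equation, log Q = n(E° − E)/0.0592 = 2·(+1.47 − (+1.475))/0.0592 = −0.169.
Balancing electrons gives 2 Ce^4+(aq) + Sn^2+(aq) → 2 Ce^3+(aq) + Sn^4+(aq); thus Q = ([Ce^3+(aq)]^2·[Sn^4+(aq)]) / ([Ce^4+(aq)]^2·[Sn^2+(aq)]).
Isolating [Ce^4+(aq)] in Q = 10^{−0.169} yields log [Ce^4+(aq)] = −0.638, i.e. 0.23 M.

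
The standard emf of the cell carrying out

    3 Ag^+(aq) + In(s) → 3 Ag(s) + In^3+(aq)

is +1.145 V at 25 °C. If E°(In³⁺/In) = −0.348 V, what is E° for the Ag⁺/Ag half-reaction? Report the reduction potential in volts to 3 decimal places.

+0.797 V

In the reaction as written the Ag⁺/Ag couple is reduced (cathode) and In³⁺/In is oxidized (anode), so E°cell = E°(Ag⁺/Ag) − E°(In³⁺/In).
E°(Ag⁺/Ag) = E°cell + E°(anode) = +1.145 + (−0.348) = +0.797 V.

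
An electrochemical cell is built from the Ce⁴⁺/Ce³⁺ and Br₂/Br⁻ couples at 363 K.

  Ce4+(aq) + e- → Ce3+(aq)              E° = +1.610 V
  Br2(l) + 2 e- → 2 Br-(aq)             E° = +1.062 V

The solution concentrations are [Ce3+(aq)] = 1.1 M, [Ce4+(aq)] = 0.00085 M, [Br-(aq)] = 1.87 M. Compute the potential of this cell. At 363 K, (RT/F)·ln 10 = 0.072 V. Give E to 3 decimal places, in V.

+0.344 V

Ce⁴⁺/Ce³⁺ is reduced (cathode, E° = +1.610 V) and Br₂/Br⁻ is oxidized (anode).
E°cell = +1.610 − (+1.062) = +0.548 V, with n = 2 electrons transferred.
Balancing gives 2 Ce4+(aq) + 2 Br-(aq) → 2 Ce3+(aq) + Br2(l); hence Q = [Ce3+(aq)]^2 / ([Ce4+(aq)]^2·[Br-(aq)]^2) = 4.79×10^5 (log Q = 5.680).
By the Nernst equation, E = +0.548 − (0.072/2)·(5.680) = +0.344 V.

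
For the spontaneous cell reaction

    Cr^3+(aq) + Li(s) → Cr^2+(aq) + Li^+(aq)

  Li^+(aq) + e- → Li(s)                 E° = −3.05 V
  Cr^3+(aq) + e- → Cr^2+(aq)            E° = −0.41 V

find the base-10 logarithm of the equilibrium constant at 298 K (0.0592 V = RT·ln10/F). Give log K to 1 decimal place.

log K = 44.6

The Cr³⁺/Cr²⁺ couple is reduced (cathode); E°cell = −0.41 − (−3.05) = +2.64 V with n = 1.
At equilibrium E = 0, so log K = nE°cell / 0.0592 = (1)(+2.64) / 0.0592 = 44.6.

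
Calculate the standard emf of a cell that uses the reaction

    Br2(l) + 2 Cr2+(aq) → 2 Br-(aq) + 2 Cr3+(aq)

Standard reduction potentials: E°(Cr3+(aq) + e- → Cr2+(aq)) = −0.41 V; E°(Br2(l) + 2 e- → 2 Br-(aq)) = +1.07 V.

+1.48 V

Br2(l) gains electrons, so the Br₂/Br⁻ couple is the cathode; the Cr³⁺/Cr²⁺ couple is the anode.
E°cell = E°(cathode) − E°(anode) = +1.07 − (−0.41) = +1.48 V.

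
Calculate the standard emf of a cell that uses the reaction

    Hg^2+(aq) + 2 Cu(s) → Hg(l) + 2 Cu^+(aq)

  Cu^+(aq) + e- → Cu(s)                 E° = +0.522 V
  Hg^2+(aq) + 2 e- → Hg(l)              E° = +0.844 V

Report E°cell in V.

In the reaction as written, Hg^2+(aq) is reduced (cathode) and Cu^+(aq) is produced by oxidation at the anode.
E°cell = E°(cathode) − E°(anode) = +0.844 − (+0.522) = +0.322 V.

+0.322 V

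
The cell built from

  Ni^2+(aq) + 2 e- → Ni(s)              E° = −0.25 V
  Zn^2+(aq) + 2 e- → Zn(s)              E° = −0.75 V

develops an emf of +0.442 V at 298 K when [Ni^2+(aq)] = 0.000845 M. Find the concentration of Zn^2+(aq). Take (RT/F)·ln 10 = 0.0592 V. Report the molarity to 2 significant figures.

With Ni²⁺/Ni at the cathode and Zn²⁺/Zn at the anode, E°cell = −0.25 − (−0.75) = +0.50 V (n = 2).
Since E = E° − (0.0592/n)·log Q, log Q = n(E° − E)/0.0592 = 1.959.
For Ni^2+(aq) + Zn(s) → Ni(s) + Zn^2+(aq), the reaction quotient is Q = [Zn^2+(aq)] / [Ni^2+(aq)].
Substituting the known concentrations and solving, log [Zn^2+(aq)] = −1.114 and [Zn^2+(aq)] = 0.077 M.

0.077 M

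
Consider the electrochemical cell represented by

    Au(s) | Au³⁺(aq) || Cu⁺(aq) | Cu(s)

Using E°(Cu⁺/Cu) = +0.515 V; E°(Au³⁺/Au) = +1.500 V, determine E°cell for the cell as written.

−0.985 V

By convention the left-hand electrode in cell notation is the anode (oxidation) and the right-hand electrode is the cathode (reduction).
E°cell = E°(right) − E°(left) = +0.515 − (+1.500) = −0.985 V.
The negative sign shows that, as written, the cell would require an external voltage to drive the reaction.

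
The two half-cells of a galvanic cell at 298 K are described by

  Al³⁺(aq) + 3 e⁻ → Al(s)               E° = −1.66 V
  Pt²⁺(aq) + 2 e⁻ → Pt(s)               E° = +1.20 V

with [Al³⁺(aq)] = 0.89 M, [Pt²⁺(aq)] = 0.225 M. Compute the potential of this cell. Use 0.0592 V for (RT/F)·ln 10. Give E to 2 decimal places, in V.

+2.84 V

Pt²⁺/Pt is reduced (cathode, E° = +1.20 V) and Al³⁺/Al is oxidized (anode).
E°cell = E°cat − E°an = +1.20 − (−1.66) = +2.86 V; n = 6.
The balanced reaction is 3 Pt²⁺(aq) + 2 Al(s) → 3 Pt(s) + 2 Al³⁺(aq), so Q = [Al³⁺(aq)]^2 / [Pt²⁺(aq)]^3 = 69.5 and log Q = 1.842.
Applying E = E° − (RT ln10/nF)·log Q gives +2.86 − (0.0592/6)(1.842) = +2.84 V.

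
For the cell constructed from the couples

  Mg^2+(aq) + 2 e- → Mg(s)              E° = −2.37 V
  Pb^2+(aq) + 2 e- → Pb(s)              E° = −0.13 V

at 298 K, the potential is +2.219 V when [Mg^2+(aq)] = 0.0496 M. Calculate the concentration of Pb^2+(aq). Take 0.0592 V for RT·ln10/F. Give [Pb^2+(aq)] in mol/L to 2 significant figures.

With Pb²⁺/Pb at the cathode and Mg²⁺/Mg at the anode, E°cell = −0.13 − (−2.37) = +2.24 V (n = 2).
Since E = E° − (0.0592/n)·log Q, log Q = n(E° − E)/0.0592 = 0.709.
For Pb^2+(aq) + Mg(s) → Pb(s) + Mg^2+(aq), the reaction quotient is Q = [Mg^2+(aq)] / [Pb^2+(aq)].
Isolating [Pb^2+(aq)] in Q = 10^{0.709} yields log [Pb^2+(aq)] = −2.014, i.e. 0.0097 M.

0.0097 M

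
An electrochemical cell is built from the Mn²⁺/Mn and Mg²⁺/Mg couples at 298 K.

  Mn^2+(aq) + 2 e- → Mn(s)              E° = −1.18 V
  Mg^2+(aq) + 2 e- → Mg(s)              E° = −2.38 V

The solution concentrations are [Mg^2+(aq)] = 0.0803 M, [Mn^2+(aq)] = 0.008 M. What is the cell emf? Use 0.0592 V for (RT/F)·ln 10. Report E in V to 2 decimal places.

Since E°(Mn²⁺/Mn) > E°(Mg²⁺/Mg), Mn²⁺/Mn serves as the cathode.
E°cell = −1.18 − (−2.38) = +1.20 V, with n = 2 electrons transferred.
For the overall reaction Mn^2+(aq) + Mg(s) → Mn(s) + Mg^2+(aq), Q = [Mg^2+(aq)] / [Mn^2+(aq)] = 10, giving log Q = 1.002.
Applying E = E° − (RT ln10/nF)·log Q gives +1.20 − (0.0592/2)(1.002) = +1.17 V.

+1.17 V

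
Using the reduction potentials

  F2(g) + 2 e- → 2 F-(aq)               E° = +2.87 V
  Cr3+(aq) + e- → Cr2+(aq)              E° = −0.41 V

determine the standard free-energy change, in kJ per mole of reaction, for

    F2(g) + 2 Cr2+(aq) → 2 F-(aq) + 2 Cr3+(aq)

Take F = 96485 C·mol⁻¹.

−633 kJ/mol

In the reaction as written F2(g) is reduced, so the F₂/F⁻ couple is the cathode and Cr³⁺/Cr²⁺ is the anode.
E°cell = +2.87 − (−0.41) = +3.28 V; balancing electrons gives n = 2.
ΔG° = −nFE°cell = −(2)(96485)(+3.28) J/mol = −633 kJ/mol.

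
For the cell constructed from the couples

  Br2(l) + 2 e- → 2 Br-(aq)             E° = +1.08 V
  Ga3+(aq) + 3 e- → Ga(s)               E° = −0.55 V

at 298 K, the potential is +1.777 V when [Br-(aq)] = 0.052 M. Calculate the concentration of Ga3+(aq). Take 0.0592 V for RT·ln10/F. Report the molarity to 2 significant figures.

With Br₂/Br⁻ at the cathode and Ga³⁺/Ga at the anode, E°cell = +1.08 − (−0.55) = +1.63 V (n = 6).
Rearranging E = E° − (0.0592/n)·log Q gives log Q = 6(+1.63 − (+1.777))/0.0592 = −14.899.
Balancing electrons gives 3 Br2(l) + 2 Ga(s) → 6 Br-(aq) + 2 Ga3+(aq); thus Q = [Br-(aq)]^6·[Ga3+(aq)]^2.
Substituting the known concentrations and solving, log [Ga3+(aq)] = −3.598 and [Ga3+(aq)] = 0.00025 M.

0.00025 M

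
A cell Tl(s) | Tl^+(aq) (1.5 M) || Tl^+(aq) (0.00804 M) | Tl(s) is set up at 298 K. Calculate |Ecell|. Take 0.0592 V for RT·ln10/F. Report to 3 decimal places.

For a concentration cell E°cell = 0, since both electrodes use the same couple.
The compartment with the higher Tl^+(aq) concentration (1.5 M) acts as the cathode; ions are reduced there and produced at the dilute (0.00804 M) anode.
With n = 1, Ecell = −(0.0592/1)·log([dilute]/[conc]) = −(0.0592/1)·log(0.00804/1.5) = +0.134 V.

0.134 V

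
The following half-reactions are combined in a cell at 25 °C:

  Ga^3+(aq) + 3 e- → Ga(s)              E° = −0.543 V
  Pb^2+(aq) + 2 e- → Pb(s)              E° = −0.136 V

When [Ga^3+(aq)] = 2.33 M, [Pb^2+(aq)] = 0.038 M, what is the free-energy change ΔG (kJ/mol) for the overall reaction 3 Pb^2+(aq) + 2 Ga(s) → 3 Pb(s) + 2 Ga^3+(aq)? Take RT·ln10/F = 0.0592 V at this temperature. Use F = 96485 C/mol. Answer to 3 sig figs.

−207 kJ/mol

E°cell = −0.136 − (−0.543) = +0.407 V; the balanced reaction transfers n = 6 electrons.
Here Q = [Ga^3+(aq)]^2 / [Pb^2+(aq)]^3 = 9.89×10^4 (log Q = 4.995), giving E = +0.407 − (0.0592/6)·(4.995) = +0.3577 V.
Finally ΔG = −nFE = −(6)(96485 C/mol)(+0.3577 V) = −207 kJ/mol.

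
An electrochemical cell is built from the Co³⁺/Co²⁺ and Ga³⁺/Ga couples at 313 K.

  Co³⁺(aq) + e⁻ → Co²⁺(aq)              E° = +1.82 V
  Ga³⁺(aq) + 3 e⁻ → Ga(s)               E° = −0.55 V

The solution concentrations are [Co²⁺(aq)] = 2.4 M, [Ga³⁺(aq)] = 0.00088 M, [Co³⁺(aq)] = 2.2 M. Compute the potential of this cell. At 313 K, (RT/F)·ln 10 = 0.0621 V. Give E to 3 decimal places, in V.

+2.431 V

The Co³⁺/Co²⁺ couple has the more positive E°, so it is the cathode; Ga³⁺/Ga is the anode.
E°cell = +1.82 − (−0.55) = +2.37 V, with n = 3 electrons transferred.
For the overall reaction 3 Co³⁺(aq) + Ga(s) → 3 Co²⁺(aq) + Ga³⁺(aq), Q = ([Co²⁺(aq)]^3·[Ga³⁺(aq)]) / [Co³⁺(aq)]^3 = 0.00114, giving log Q = −2.942.
By the Nernst equation, E = +2.37 − (0.0621/3)·(−2.942) = +2.431 V.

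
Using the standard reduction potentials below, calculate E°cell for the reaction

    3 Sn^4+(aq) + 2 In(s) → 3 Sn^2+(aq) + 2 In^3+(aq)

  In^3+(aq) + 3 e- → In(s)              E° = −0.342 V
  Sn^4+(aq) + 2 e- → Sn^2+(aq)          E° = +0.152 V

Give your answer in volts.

Sn^4+(aq) gains electrons, so the Sn⁴⁺/Sn²⁺ couple is the cathode; the In³⁺/In couple is the anode.
E°cell = E°(cathode) − E°(anode) = +0.152 − (−0.342) = +0.494 V.
The positive value indicates the reaction is spontaneous as written.

+0.494 V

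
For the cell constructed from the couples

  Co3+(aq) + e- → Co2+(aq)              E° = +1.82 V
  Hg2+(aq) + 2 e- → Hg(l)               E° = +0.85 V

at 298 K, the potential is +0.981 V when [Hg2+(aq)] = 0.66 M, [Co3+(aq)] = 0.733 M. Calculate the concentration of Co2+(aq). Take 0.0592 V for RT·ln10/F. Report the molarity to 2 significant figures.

0.59 M

Co³⁺/Co²⁺ is the cathode (higher E°); E°cell = +1.82 − (+0.85) = +0.97 V with n = 2.
From the Nernst equation, log Q = n(E° − E)/0.0592 = 2·(+0.97 − (+0.981))/0.0592 = −0.372.
For 2 Co3+(aq) + Hg(l) → 2 Co2+(aq) + Hg2+(aq), the reaction quotient is Q = ([Co2+(aq)]^2·[Hg2+(aq)]) / [Co3+(aq)]^2.
Substituting the known concentrations and solving, log [Co2+(aq)] = −0.231 and [Co2+(aq)] = 0.59 M.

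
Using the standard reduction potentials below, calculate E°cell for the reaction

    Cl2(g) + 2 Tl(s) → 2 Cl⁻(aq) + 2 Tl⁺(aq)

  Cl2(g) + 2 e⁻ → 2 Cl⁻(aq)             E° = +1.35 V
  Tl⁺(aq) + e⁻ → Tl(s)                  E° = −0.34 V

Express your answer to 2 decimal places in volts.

Cl2(g) gains electrons, so the Cl₂/Cl⁻ couple is the cathode; the Tl⁺/Tl couple is the anode.
E°cell = E°(cathode) − E°(anode) = +1.35 − (−0.34) = +1.69 V.

+1.69 V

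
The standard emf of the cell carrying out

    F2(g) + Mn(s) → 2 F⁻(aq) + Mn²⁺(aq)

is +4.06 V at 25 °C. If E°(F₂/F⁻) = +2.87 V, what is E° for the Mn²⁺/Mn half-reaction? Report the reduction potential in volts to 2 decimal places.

−1.19 V

In the reaction as written the F₂/F⁻ couple is reduced (cathode) and Mn²⁺/Mn is oxidized (anode), so E°cell = E°(F₂/F⁻) − E°(Mn²⁺/Mn).
E°(Mn²⁺/Mn) = E°(cathode) − E°cell = +2.87 − (+4.06) = −1.19 V.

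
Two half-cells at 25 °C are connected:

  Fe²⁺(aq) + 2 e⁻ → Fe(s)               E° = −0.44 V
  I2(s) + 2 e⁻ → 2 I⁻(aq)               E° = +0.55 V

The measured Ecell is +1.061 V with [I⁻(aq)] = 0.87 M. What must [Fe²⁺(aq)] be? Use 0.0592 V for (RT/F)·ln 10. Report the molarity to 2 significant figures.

0.0053 M

The I₂/I⁻ couple has the larger reduction potential, so it is the cathode: E°cell = +0.55 − (−0.44) = +0.99 V and n = 2.
Since E = E° − (0.0592/n)·log Q, log Q = n(E° − E)/0.0592 = −2.399.
Balancing electrons gives I2(s) + Fe(s) → 2 I⁻(aq) + Fe²⁺(aq); thus Q = [I⁻(aq)]^2·[Fe²⁺(aq)].
Solving for the unknown gives log [Fe²⁺(aq)] = −2.278, so [Fe²⁺(aq)] ≈ 0.0053 M.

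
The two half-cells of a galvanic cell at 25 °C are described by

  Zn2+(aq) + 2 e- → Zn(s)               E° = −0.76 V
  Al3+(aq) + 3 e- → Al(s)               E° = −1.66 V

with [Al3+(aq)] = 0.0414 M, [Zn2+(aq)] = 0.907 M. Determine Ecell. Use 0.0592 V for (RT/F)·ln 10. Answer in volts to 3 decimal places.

Zn²⁺/Zn is reduced (cathode, E° = −0.76 V) and Al³⁺/Al is oxidized (anode).
E°cell = E°cat − E°an = −0.76 − (−1.66) = +0.90 V; n = 6.
Balancing gives 3 Zn2+(aq) + 2 Al(s) → 3 Zn(s) + 2 Al3+(aq); hence Q = [Al3+(aq)]^2 / [Zn2+(aq)]^3 = 0.0023 (log Q = −2.639).
By the Nernst equation, E = +0.90 − (0.0592/6)·(−2.639) = +0.926 V.

+0.926 V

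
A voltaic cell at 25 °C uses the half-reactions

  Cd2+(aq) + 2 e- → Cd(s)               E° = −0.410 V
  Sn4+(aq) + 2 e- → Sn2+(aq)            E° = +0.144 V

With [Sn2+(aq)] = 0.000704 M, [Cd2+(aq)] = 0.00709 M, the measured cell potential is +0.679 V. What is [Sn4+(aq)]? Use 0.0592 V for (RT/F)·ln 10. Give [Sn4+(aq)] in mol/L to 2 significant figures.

0.083 M

The Sn⁴⁺/Sn²⁺ couple has the larger reduction potential, so it is the cathode: E°cell = +0.144 − (−0.410) = +0.554 V and n = 2.
From the Nernst equation, log Q = n(E° − E)/0.0592 = 2·(+0.554 − (+0.679))/0.0592 = −4.223.
Balancing electrons gives Sn4+(aq) + Cd(s) → Sn2+(aq) + Cd2+(aq); thus Q = ([Sn2+(aq)]·[Cd2+(aq)]) / [Sn4+(aq)].
Solving for the unknown gives log [Sn4+(aq)] = −1.079, so [Sn4+(aq)] ≈ 0.083 M.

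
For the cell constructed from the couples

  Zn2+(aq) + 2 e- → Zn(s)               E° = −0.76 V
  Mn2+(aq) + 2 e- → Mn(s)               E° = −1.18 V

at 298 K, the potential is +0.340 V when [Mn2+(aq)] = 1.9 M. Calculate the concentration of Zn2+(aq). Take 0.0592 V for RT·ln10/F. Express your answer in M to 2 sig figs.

Zn²⁺/Zn is the cathode (higher E°); E°cell = −0.76 − (−1.18) = +0.42 V with n = 2.
From the Nernst equation, log Q = n(E° − E)/0.0592 = 2·(+0.42 − (+0.340))/0.0592 = 2.703.
Balancing electrons gives Zn2+(aq) + Mn(s) → Zn(s) + Mn2+(aq); thus Q = [Mn2+(aq)] / [Zn2+(aq)].
Solving for the unknown gives log [Zn2+(aq)] = −2.424, so [Zn2+(aq)] ≈ 0.0038 M.

0.0038 M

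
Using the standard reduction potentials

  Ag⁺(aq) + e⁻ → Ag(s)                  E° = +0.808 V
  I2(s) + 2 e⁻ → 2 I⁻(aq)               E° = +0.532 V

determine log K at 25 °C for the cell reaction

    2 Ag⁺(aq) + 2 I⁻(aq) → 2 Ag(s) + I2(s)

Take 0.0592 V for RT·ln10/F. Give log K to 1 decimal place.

log K = 9.3

The Ag⁺/Ag couple is reduced (cathode); E°cell = +0.808 − (+0.532) = +0.276 V with n = 2.
At equilibrium E = 0, so log K = nE°cell / 0.0592 = (2)(+0.276) / 0.0592 = 9.3.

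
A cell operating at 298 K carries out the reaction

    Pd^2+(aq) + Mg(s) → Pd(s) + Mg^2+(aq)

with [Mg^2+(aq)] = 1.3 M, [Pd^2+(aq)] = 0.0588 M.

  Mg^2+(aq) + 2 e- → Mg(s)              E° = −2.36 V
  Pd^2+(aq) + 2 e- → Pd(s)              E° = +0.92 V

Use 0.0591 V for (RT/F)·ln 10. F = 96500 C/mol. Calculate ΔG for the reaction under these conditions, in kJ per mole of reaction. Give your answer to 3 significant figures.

−625 kJ/mol

The standard cell potential is +0.92 − (−2.36) = +3.28 V, with n = 2 electrons in the balanced equation.
Q = [Mg^2+(aq)] / [Pd^2+(aq)] = 22.1, so log Q = 1.345 and E = +3.28 − (0.0591/2)(1.345) = +3.2403 V.
Then ΔG = −nFE = −2 × 96500 × +3.2403 J/mol = −625 kJ/mol.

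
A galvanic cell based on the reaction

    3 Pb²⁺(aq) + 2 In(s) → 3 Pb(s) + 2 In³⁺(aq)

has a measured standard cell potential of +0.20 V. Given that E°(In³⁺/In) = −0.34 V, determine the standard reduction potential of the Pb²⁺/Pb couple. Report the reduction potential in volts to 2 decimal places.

In the reaction as written the Pb²⁺/Pb couple is reduced (cathode) and In³⁺/In is oxidized (anode), so E°cell = E°(Pb²⁺/Pb) − E°(In³⁺/In).
E°(Pb²⁺/Pb) = E°cell + E°(anode) = +0.20 + (−0.34) = −0.14 V.

−0.14 V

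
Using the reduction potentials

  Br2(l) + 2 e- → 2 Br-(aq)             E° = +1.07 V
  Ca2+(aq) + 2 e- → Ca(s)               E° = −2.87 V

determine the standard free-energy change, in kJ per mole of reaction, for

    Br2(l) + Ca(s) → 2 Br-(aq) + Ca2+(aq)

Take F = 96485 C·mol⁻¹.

In the reaction as written Br2(l) is reduced, so the Br₂/Br⁻ couple is the cathode and Ca²⁺/Ca is the anode.
E°cell = +1.07 − (−2.87) = +3.94 V; balancing electrons gives n = 2.
ΔG° = −nFE°cell = −(2)(96485)(+3.94) J/mol = −760 kJ/mol.

−760 kJ/mol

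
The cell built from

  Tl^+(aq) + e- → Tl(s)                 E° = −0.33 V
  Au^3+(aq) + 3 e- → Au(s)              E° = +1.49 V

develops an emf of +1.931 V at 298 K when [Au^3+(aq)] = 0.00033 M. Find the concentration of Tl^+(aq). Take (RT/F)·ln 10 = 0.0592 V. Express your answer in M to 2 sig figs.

0.00092 M

Au³⁺/Au is the cathode (higher E°); E°cell = +1.49 − (−0.33) = +1.82 V with n = 3.
Since E = E° − (0.0592/n)·log Q, log Q = n(E° − E)/0.0592 = −5.625.
Balancing electrons gives Au^3+(aq) + 3 Tl(s) → Au(s) + 3 Tl^+(aq); thus Q = [Tl^+(aq)]^3 / [Au^3+(aq)].
Substituting the known concentrations and solving, log [Tl^+(aq)] = −3.035 and [Tl^+(aq)] = 0.00092 M.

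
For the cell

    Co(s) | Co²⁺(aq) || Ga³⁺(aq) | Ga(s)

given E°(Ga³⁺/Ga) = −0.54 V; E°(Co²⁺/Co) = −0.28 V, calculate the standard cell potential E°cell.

By convention the left-hand electrode in cell notation is the anode (oxidation) and the right-hand electrode is the cathode (reduction).
E°cell = E°(right) − E°(left) = −0.54 − (−0.28) = −0.26 V.
The negative sign shows that, as written, the cell would require an external voltage to drive the reaction.

−0.26 V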